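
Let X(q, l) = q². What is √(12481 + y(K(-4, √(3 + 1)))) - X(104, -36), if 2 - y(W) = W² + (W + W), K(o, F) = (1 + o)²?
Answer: -10816 + 12*√86 ≈ -10705.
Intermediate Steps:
y(W) = 2 - W² - 2*W (y(W) = 2 - (W² + (W + W)) = 2 - (W² + 2*W) = 2 + (-W² - 2*W) = 2 - W² - 2*W)
√(12481 + y(K(-4, √(3 + 1)))) - X(104, -36) = √(12481 + (2 - ((1 - 4)²)² - 2*(1 - 4)²)) - 1*104² = √(12481 + (2 - ((-3)²)² - 2*(-3)²)) - 1*10816 = √(12481 + (2 - 1*9² - 2*9)) - 10816 = √(12481 + (2 - 1*81 - 18)) - 10816 = √(12481 + (2 - 81 - 18)) - 10816 = √(12481 - 97) - 10816 = √12384 - 10816 = 12*√86 - 10816 = -10816 + 12*√86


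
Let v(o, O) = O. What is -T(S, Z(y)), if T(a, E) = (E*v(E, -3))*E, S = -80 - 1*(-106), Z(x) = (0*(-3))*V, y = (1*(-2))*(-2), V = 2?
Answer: 0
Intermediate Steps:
y = 4 (y = -2*(-2) = 4)
Z(x) = 0 (Z(x) = (0*(-3))*2 = 0*2 = 0)
S = 26 (S = -80 + 106 = 26)
T(a, E) = -3*E**2 (T(a, E) = (E*(-3))*E = (-3*E)*E = -3*E**2)
-T(S, Z(y)) = -(-3)*0**2 = -(-3)*0 = -1*0 = 0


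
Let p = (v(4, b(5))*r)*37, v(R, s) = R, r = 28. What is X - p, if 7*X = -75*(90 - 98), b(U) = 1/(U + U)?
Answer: -28408/7 ≈ -4058.3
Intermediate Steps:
b(U) = 1/(2*U)
p = 4144 (p = (4*28)*37 = 112*37 = 4144)
X = 600/7 (X = (-75*(90 - 98))/7 = (-75*(-8))/7 = (⅐)*600 = 600/7 ≈ 85.714)
X - p = 600/7 - 1*4144 = 600/7 - 4144 = -28408/7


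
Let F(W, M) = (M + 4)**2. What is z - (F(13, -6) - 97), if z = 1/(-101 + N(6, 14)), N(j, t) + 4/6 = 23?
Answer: 21945/236 ≈ 92.987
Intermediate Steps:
F(W, M) = (4 + M)**2
N(j, t) = 67/3 (N(j, t) = -2/3 + 23 = 67/3)
z = -3/236 (z = 1/(-101 + 67/3) = 1/(-236/3) = -3/236 ≈ -0.012712)
z - (F(13, -6) - 97) = -3/236 - ((4 - 6)**2 - 97) = -3/236 - ((-2)**2 - 97) = -3/236 - (4 - 97) = -3/236 - 1*(-93) = -3/236 + 93 = 21945/236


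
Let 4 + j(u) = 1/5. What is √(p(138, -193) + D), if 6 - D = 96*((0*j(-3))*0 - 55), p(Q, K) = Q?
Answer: 4*√339 ≈ 73.648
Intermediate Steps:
j(u) = -19/5 (j(u) = -4 + 1/5 = -4 + 1*(⅕) = -4 + ⅕ = -19/5)
D = 5286 (D = 6 - 96*((0*(-19/5))*0 - 55) = 6 - 96*(0*0 - 55) = 6 - 96*(0 - 55) = 6 - 96*(-55) = 6 - 1*(-5280) = 6 + 5280 = 5286)
√(p(138, -193) + D) = √(138 + 5286) = √5424 = 4*√339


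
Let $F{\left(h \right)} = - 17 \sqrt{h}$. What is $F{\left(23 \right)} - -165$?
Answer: $165 - 17 \sqrt{23} \approx 83.471$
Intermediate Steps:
$F{\left(23 \right)} - -165 = - 17 \sqrt{23} - -165 = - 17 \sqrt{23} + 165 = 165 - 17 \sqrt{23}$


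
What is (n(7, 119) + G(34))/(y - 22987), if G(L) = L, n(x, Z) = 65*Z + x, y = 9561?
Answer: -3888/6713 ≈ -0.57917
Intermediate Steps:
n(x, Z) = x + 65*Z
(n(7, 119) + G(34))/(y - 22987) = ((7 + 65*119) + 34)/(9561 - 22987) = ((7 + 7735) + 34)/(-13426) = (7742 + 34)*(-1/13426) = 7776*(-1/13426) = -3888/6713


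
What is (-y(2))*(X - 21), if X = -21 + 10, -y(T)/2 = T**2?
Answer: -256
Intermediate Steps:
y(T) = -2*T**2
X = -11
(-y(2))*(X - 21) = (-(-2)*2**2)*(-11 - 21) = -(-2)*4*(-32) = -1*(-8)*(-32) = 8*(-32) = -256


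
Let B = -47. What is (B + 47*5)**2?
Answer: 35344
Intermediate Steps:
(B + 47*5)**2 = (-47 + 47*5)**2 = (-47 + 235)**2 = 188**2 = 35344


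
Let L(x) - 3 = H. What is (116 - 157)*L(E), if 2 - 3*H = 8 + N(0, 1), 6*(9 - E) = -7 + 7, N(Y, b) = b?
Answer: -82/3 ≈ -27.333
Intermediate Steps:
E = 9 (E = 9 - (-7 + 7)/6 = 9 - ⅙*0 = 9 + 0 = 9)
H = -7/3 (H = ⅔ - (8 + 1)/3 = ⅔ - ⅓*9 = ⅔ - 3 = -7/3 ≈ -2.3333)
L(x) = ⅔ (L(x) = 3 - 7/3 = ⅔)
(116 - 157)*L(E) = (116 - 157)*(⅔) = -41*⅔ = -82/3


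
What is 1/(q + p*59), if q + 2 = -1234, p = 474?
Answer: 1/26730 ≈ 3.7411e-5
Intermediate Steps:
q = -1236 (q = -2 - 1234 = -1236)
1/(q + p*59) = 1/(-1236 + 474*59) = 1/(-1236 + 27966) = 1/26730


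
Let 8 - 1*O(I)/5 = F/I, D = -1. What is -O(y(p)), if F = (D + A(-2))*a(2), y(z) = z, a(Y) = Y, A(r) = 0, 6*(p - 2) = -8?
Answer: -55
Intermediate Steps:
p = ⅔ (p = 2 + (⅙)*(-8) = 2 - 4/3 = ⅔ ≈ 0.66667)
F = -2 (F = (-1 + 0)*2 = -1*2 = -2)
O(I) = 40 + 10/I (O(I) = 40 - (-10)/I = 40 + 10/I)
-O(y(p)) = -(40 + 10/(⅔)) = -(40 + 10*(3/2)) = -(40 + 15) = -1*55 = -55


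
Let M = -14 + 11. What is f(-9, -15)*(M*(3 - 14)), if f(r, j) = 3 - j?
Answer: 594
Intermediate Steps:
M = -3
f(-9, -15)*(M*(3 - 14)) = (3 - 1*(-15))*(-3*(3 - 14)) = (3 + 15)*(-3*(-11)) = 18*33 = 594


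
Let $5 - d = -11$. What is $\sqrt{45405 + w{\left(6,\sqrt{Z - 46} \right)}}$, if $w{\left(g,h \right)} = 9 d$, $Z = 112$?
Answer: $3 \sqrt{5061} \approx 213.42$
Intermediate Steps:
$d = 16$ ($d = 5 - -11 = 5 + 11 = 16$)
$w{\left(g,h \right)} = 144$ ($w{\left(g,h \right)} = 9 \cdot 16 = 144$)
$\sqrt{45405 + w{\left(6,\sqrt{Z - 46} \right)}} = \sqrt{45405 + 144} = \sqrt{45549} = 3 \sqrt{5061}$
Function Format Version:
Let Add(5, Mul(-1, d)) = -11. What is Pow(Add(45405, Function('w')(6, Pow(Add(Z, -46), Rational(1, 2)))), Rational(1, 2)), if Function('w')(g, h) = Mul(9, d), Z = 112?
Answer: Mul(3, Pow(5061, Rational(1, 2))) ≈ 213.42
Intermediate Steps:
d = 16 (d = Add(5, Mul(-1, -11)) = Add(5, 11) = 16)
Function('w')(g, h) = 144 (Function('w')(g, h) = Mul(9, 16) = 144)
Pow(Add(45405, Function('w')(6, Pow(Add(Z, -46), Rational(1, 2)))), Rational(1, 2)) = Pow(Add(45405, 144), Rational(1, 2)) = Pow(45549, Rational(1, 2)) = Mul(3, Pow(5061, Rational(1, 2)))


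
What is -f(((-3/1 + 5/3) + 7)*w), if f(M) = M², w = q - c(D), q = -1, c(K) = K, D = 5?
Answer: -1156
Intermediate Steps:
w = -6 (w = -1 - 1*5 = -1 - 5 = -6)
-f(((-3/1 + 5/3) + 7)*w) = -(((-3/1 + 5/3) + 7)*(-6))² = -(((-3*1 + 5*(⅓)) + 7)*(-6))² = -(((-3 + 5/3) + 7)*(-6))² = -((-4/3 + 7)*(-6))² = -((17/3)*(-6))² = -1*(-34)² = -1*1156 = -1156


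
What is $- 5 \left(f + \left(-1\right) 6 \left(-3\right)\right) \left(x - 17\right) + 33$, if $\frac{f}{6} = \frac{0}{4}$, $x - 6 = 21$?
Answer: $-867$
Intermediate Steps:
$x = 27$ ($x = 6 + 21 = 27$)
$f = 0$ ($f = 6 \cdot \frac{0}{4} = 6 \cdot 0 \cdot \frac{1}{4} = 6 \cdot 0 = 0$)
$- 5 \left(f + \left(-1\right) 6 \left(-3\right)\right) \left(x - 17\right) + 33 = - 5 \left(0 + \left(-1\right) 6 \left(-3\right)\right) \left(27 - 17\right) + 33 = - 5 \left(0 - -18\right) 10 + 33 = - 5 \left(0 + 18\right) 10 + 33 = \left(-5\right) 18 \cdot 10 + 33 = \left(-90\right) 10 + 33 = -900 + 33 = -867$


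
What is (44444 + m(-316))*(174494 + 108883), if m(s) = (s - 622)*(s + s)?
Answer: 180584827020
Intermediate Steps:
m(s) = 2*s*(-622 + s) (m(s) = (-622 + s)*(2*s) = 2*s*(-622 + s))
(44444 + m(-316))*(174494 + 108883) = (44444 + 2*(-316)*(-622 - 316))*(174494 + 108883) = (44444 + 2*(-316)*(-938))*283377 = (44444 + 592816)*283377 = 637260*283377 = 180584827020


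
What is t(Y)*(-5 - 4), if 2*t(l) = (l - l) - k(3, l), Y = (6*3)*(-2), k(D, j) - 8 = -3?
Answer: 45/2 ≈ 22.500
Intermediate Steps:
k(D, j) = 5 (k(D, j) = 8 - 3 = 5)
Y = -36 (Y = 18*(-2) = -36)
t(l) = -5/2 (t(l) = ((l - l) - 1*5)/2 = (0 - 5)/2 = (1/2)*(-5) = -5/2)
t(Y)*(-5 - 4) = -5*(-5 - 4)/2 = -5/2*(-9) = 45/2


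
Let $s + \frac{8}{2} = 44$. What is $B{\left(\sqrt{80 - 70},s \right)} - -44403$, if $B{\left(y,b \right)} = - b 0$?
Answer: $44403$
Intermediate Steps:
$s = 40$ ($s = -4 + 44 = 40$)
$B{\left(y,b \right)} = 0$
$B{\left(\sqrt{80 - 70},s \right)} - -44403 = 0 - -44403 = 0 + 44403 = 44403$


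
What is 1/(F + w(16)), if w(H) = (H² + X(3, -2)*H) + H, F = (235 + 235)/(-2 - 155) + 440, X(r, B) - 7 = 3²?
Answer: 157/151506 ≈ 0.0010363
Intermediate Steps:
X(r, B) = 16 (X(r, B) = 7 + 3² = 7 + 9 = 16)
F = 68610/157 (F = 470/(-157) + 440 = 470*(-1/157) + 440 = -470/157 + 440 = 68610/157 ≈ 437.01)
w(H) = H² + 17*H (w(H) = (H² + 16*H) + H = H² + 17*H)
1/(F + w(16)) = 1/(68610/157 + 16*(17 + 16)) = 1/(68610/157 + 16*33) = 1/(68610/157 + 528) = 1/(151506/157) = 157/151506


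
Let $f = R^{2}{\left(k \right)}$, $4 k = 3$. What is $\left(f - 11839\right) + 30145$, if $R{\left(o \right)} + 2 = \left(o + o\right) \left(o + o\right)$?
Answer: $\frac{292897}{16} \approx 18306.0$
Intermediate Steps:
$k = \frac{3}{4}$ ($k = \frac{1}{4} \cdot 3 = \frac{3}{4} \approx 0.75$)
$R{\left(o \right)} = -2 + 4 o^{2}$ ($R{\left(o \right)} = -2 + \left(o + o\right) \left(o + o\right) = -2 + 2 o 2 o = -2 + 4 o^{2}$)
$f = \frac{1}{16}$ ($f = \left(-2 + 4 \left(\frac{3}{4}\right)^{2}\right)^{2} = \left(-2 + 4 \cdot \frac{9}{16}\right)^{2} = \left(-2 + \frac{9}{4}\right)^{2} = \left(\frac{1}{4}\right)^{2} = \frac{1}{16} \approx 0.0625$)
$\left(f - 11839\right) + 30145 = \left(\frac{1}{16} - 11839\right) + 30145 = - \frac{189423}{16} + 30145 = \frac{292897}{16}$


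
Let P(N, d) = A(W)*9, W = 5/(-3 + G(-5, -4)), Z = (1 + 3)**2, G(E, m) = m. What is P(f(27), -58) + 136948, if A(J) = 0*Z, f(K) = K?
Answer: 136948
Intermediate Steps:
Z = 16 (Z = 4**2 = 16)
W = -5/7 (W = 5/(-3 - 4) = 5/(-7) = 5*(-1/7) = -5/7 ≈ -0.71429)
A(J) = 0 (A(J) = 0*16 = 0)
P(N, d) = 0 (P(N, d) = 0*9 = 0)
P(f(27), -58) + 136948 = 0 + 136948 = 136948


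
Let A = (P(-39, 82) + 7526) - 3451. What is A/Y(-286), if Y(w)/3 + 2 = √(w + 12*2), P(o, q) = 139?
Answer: -602/57 - 301*I*√262/57 ≈ -10.561 - 85.476*I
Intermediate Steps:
Y(w) = -6 + 3*√(24 + w) (Y(w) = -6 + 3*√(w + 12*2) = -6 + 3*√(w + 24) = -6 + 3*√(24 + w))
A = 4214 (A = (139 + 7526) - 3451 = 7665 - 3451 = 4214)
A/Y(-286) = 4214/(-6 + 3*√(24 - 286)) = 4214/(-6 + 3*√(-262)) = 4214/(-6 + 3*(I*√262)) = 4214/(-6 + 3*I*√262)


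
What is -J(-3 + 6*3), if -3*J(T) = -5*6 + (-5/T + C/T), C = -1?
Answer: -152/15 ≈ -10.133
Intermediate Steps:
J(T) = 10 + 2/T (J(T) = -(-5*6 + (-5/T - 1/T))/3 = -(-30 - 6/T)/3 = 10 + 2/T)
-J(-3 + 6*3) = -(10 + 2/(-3 + 6*3)) = -(10 + 2/(-3 + 18)) = -(10 + 2/15) = -1*152/15 = -152/15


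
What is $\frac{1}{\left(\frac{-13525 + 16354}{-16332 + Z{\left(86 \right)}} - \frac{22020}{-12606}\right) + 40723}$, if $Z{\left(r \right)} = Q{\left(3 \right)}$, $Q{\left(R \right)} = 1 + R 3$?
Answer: $\frac{34292522}{1396548331417} \approx 2.4555 \cdot 10^{-5}$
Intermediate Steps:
$Q{\left(R \right)} = 1 + 3 R$
$Z{\left(r \right)} = 10$ ($Z{\left(r \right)} = 1 + 3 \cdot 3 = 1 + 9 = 10$)
$\frac{1}{\left(\frac{-13525 + 16354}{-16332 + Z{\left(86 \right)}} - \frac{22020}{-12606}\right) + 40723} = \frac{1}{\left(\frac{-13525 + 16354}{-16332 + 10} - \frac{22020}{-12606}\right) + 40723} = \frac{1}{\left(\frac{2829}{-16322} - 22020 \left(- \frac{1}{12606}\right)\right) + 40723} = \frac{1}{\left(2829 \left(- \frac{1}{16322}\right) - - \frac{3670}{2101}\right) + 40723} = \frac{1}{\left(- \frac{2829}{16322} + \frac{3670}{2101}\right) + 40723} = \frac{1}{\frac{53958011}{34292522} + 40723} = \frac{1}{\frac{1396548331417}{34292522}} = \frac{34292522}{1396548331417}$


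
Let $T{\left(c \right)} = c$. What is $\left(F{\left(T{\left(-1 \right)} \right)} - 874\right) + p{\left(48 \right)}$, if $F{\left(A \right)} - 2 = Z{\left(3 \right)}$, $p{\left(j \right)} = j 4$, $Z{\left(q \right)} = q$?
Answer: $-677$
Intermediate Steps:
$p{\left(j \right)} = 4 j$
$F{\left(A \right)} = 5$ ($F{\left(A \right)} = 2 + 3 = 5$)
$\left(F{\left(T{\left(-1 \right)} \right)} - 874\right) + p{\left(48 \right)} = \left(5 - 874\right) + 4 \cdot 48 = -869 + 192 = -677$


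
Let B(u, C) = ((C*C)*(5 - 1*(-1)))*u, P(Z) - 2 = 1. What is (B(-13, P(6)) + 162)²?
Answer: 291600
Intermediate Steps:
P(Z) = 3 (P(Z) = 2 + 1 = 3)
B(u, C) = 6*u*C² (B(u, C) = (C²*(5 + 1))*u = (C²*6)*u = (6*C²)*u = 6*u*C²)
(B(-13, P(6)) + 162)² = (6*(-13)*3² + 162)² = (6*(-13)*9 + 162)² = (-702 + 162)² = (-540)² = 291600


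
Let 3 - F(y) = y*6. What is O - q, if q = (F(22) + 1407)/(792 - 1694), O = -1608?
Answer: -724569/451 ≈ -1606.6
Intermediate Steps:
F(y) = 3 - 6*y (F(y) = 3 - y*6 = 3 - 6*y)
q = -639/451 (q = ((3 - 6*22) + 1407)/(792 - 1694) = ((3 - 132) + 1407)/(-902) = (-129 + 1407)*(-1/902) = 1278*(-1/902) = -639/451 ≈ -1.4169)
O - q = -1608 - 1*(-639/451) = -1608 + 639/451 = -724569/451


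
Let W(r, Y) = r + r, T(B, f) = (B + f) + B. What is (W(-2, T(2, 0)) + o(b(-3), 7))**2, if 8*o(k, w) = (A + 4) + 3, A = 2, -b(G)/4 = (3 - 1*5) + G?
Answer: 529/64 ≈ 8.2656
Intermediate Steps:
b(G) = 8 - 4*G (b(G) = -4*((3 - 1*5) + G) = -4*((3 - 5) + G) = -4*(-2 + G) = 8 - 4*G)
T(B, f) = f + 2*B
o(k, w) = 9/8 (o(k, w) = ((2 + 4) + 3)/8 = (6 + 3)/8 = (1/8)*9 = 9/8)
W(r, Y) = 2*r
(W(-2, T(2, 0)) + o(b(-3), 7))**2 = (2*(-2) + 9/8)**2 = (-4 + 9/8)**2 = (-23/8)**2 = 529/64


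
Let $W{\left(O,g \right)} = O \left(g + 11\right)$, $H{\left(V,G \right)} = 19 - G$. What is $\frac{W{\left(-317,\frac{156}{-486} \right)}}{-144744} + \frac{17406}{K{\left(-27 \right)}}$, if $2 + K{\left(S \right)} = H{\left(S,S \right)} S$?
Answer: $- \frac{50932857041}{3646246104} \approx -13.969$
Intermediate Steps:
$K{\left(S \right)} = -2 + S \left(19 - S\right)$ ($K{\left(S \right)} = -2 + \left(19 - S\right) S = -2 + S \left(19 - S\right)$)
$W{\left(O,g \right)} = O \left(11 + g\right)$
$\frac{W{\left(-317,\frac{156}{-486} \right)}}{-144744} + \frac{17406}{K{\left(-27 \right)}} = \frac{\left(-317\right) \left(11 + \frac{156}{-486}\right)}{-144744} + \frac{17406}{-2 - - 27 \left(-19 - 27\right)} = - 317 \left(11 + 156 \left(- \frac{1}{486}\right)\right) \left(- \frac{1}{144744}\right) + \frac{17406}{-2 - \left(-27\right) \left(-46\right)} = - 317 \left(11 - \frac{26}{81}\right) \left(- \frac{1}{144744}\right) + \frac{17406}{-2 - 1242} = \left(-317\right) \frac{865}{81} \left(- \frac{1}{144744}\right) + \frac{17406}{-1244} = \left(- \frac{274205}{81}\right) \left(- \frac{1}{144744}\right) + 17406 \left(- \frac{1}{1244}\right) = \frac{274205}{11724264} - \frac{8703}{622} = - \frac{50932857041}{3646246104}$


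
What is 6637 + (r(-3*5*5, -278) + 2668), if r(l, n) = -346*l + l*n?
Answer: 56105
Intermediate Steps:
6637 + (r(-3*5*5, -278) + 2668) = 6637 + ((-3*5*5)*(-346 - 278) + 2668) = 6637 + (-15*5*(-624) + 2668) = 6637 + (-75*(-624) + 2668) = 6637 + (46800 + 2668) = 6637 + 49468 = 56105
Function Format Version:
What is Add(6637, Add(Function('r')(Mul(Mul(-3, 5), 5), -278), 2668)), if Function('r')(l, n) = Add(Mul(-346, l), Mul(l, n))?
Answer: 56105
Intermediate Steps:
Add(6637, Add(Function('r')(Mul(Mul(-3, 5), 5), -278), 2668)) = Add(6637, Add(Mul(Mul(Mul(-3, 5), 5), Add(-346, -278)), 2668)) = Add(6637, Add(Mul(Mul(-15, 5), -624), 2668)) = Add(6637, Add(Mul(-75, -624), 2668)) = Add(6637, Add(46800, 2668)) = Add(6637, 49468) = 56105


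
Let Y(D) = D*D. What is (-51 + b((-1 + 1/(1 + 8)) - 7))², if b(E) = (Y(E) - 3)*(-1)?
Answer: 79727041/6561 ≈ 12152.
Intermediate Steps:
Y(D) = D²
b(E) = 3 - E² (b(E) = (E² - 3)*(-1) = (-3 + E²)*(-1) = 3 - E²)
(-51 + b((-1 + 1/(1 + 8)) - 7))² = (-51 + (3 - ((-1 + 1/(1 + 8)) - 7)²))² = (-51 + (3 - ((-1 + 1/9) - 7)²))² = (-51 + (3 - ((-1 + ⅑) - 7)²))² = (-51 + (3 - (-8/9 - 7)²))² = (-51 + (3 - (-71/9)²))² = (-51 + (3 - 1*5041/81))² = (-51 + (3 - 5041/81))² = (-51 - 4798/81)² = (-8929/81)² = 79727041/6561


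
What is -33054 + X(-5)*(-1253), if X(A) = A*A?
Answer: -64379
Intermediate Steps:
X(A) = A**2
-33054 + X(-5)*(-1253) = -33054 + (-5)**2*(-1253) = -33054 + 25*(-1253) = -33054 - 31325 = -64379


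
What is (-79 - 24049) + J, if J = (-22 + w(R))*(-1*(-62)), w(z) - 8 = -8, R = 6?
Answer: -25492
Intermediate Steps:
w(z) = 0 (w(z) = 8 - 8 = 0)
J = -1364 (J = (-22 + 0)*(-1*(-62)) = -22*62 = -1364)
(-79 - 24049) + J = (-79 - 24049) - 1364 = -24128 - 1364 = -25492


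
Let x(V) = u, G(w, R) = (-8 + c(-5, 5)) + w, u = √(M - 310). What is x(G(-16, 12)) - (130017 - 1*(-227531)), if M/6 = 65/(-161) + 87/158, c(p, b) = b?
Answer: -357548 + I*√50007025201/12719 ≈ -3.5755e+5 + 17.582*I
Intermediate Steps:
M = 11211/12719 (M = 6*(65/(-161) + 87/158) = 6*(65*(-1/161) + 87*(1/158)) = 6*(-65/161 + 87/158) = 6*(3737/25438) = 11211/12719 ≈ 0.88144)
u = I*√50007025201/12719 (u = √(11211/12719 - 310) = √(-3931679/12719) = I*√50007025201/12719 ≈ 17.582*I)
G(w, R) = -3 + w (G(w, R) = (-8 + 5) + w = -3 + w)
x(V) = I*√50007025201/12719
x(G(-16, 12)) - (130017 - 1*(-227531)) = I*√50007025201/12719 - (130017 - 1*(-227531)) = I*√50007025201/12719 - (130017 + 227531) = I*√50007025201/12719 - 1*357548 = I*√50007025201/12719 - 357548 = -357548 + I*√50007025201/12719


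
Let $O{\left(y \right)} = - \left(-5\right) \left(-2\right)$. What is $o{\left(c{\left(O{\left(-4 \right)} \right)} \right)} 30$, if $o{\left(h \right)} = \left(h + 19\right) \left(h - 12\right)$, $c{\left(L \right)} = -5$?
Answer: $-7140$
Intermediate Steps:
$O{\left(y \right)} = -10$ ($O{\left(y \right)} = \left(-1\right) 10 = -10$)
$o{\left(h \right)} = \left(-12 + h\right) \left(19 + h\right)$ ($o{\left(h \right)} = \left(19 + h\right) \left(-12 + h\right) = \left(-12 + h\right) \left(19 + h\right)$)
$o{\left(c{\left(O{\left(-4 \right)} \right)} \right)} 30 = \left(-228 + \left(-5\right)^{2} + 7 \left(-5\right)\right) 30 = \left(-228 + 25 - 35\right) 30 = \left(-238\right) 30 = -7140$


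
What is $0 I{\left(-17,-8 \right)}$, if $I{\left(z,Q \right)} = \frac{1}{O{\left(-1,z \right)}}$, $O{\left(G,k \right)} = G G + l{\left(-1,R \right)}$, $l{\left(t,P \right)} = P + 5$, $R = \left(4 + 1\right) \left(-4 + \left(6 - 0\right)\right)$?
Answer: $0$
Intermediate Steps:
$R = 10$ ($R = 5 \left(-4 + \left(6 + 0\right)\right) = 5 \left(-4 + 6\right) = 5 \cdot 2 = 10$)
$l{\left(t,P \right)} = 5 + P$
$O{\left(G,k \right)} = 15 + G^{2}$ ($O{\left(G,k \right)} = G G + \left(5 + 10\right) = G^{2} + 15 = 15 + G^{2}$)
$I{\left(z,Q \right)} = \frac{1}{16}$ ($I{\left(z,Q \right)} = \frac{1}{15 + \left(-1\right)^{2}} = \frac{1}{15 + 1} = \frac{1}{16}$)
$0 I{\left(-17,-8 \right)} = 0 \cdot \frac{1}{16} = 0$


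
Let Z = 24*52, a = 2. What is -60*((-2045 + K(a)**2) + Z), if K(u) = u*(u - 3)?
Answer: 47580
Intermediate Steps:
Z = 1248
K(u) = u*(-3 + u)
-60*((-2045 + K(a)**2) + Z) = -60*((-2045 + (2*(-3 + 2))**2) + 1248) = -60*((-2045 + (2*(-1))**2) + 1248) = -60*((-2045 + (-2)**2) + 1248) = -60*((-2045 + 4) + 1248) = -60*(-2041 + 1248) = -60*(-793) = 47580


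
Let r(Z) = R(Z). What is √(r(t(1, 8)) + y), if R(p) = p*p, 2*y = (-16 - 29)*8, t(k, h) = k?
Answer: I*√179 ≈ 13.379*I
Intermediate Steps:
y = -180 (y = ((-16 - 29)*8)/2 = (-45*8)/2 = (½)*(-360) = -180)
R(p) = p²
r(Z) = Z²
√(r(t(1, 8)) + y) = √(1² - 180) = √(1 - 180) = √(-179) = I*√179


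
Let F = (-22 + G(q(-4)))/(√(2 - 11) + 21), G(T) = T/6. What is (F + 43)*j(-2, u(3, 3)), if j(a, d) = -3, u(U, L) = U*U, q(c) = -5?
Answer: -37741/300 - 137*I/300 ≈ -125.8 - 0.45667*I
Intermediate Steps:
u(U, L) = U²
G(T) = T/6 (G(T) = T*(⅙) = T/6)
F = -137*(21 - 3*I)/2700 (F = (-22 + (⅙)*(-5))/(√(2 - 11) + 21) = (-22 - ⅚)/(√(-9) + 21) = -137/(6*(3*I + 21)) = -137*(21 - 3*I)/450/6 = -137*(21 - 3*I)/2700 ≈ -1.0656 + 0.15222*I)
(F + 43)*j(-2, u(3, 3)) = ((-959/900 + 137*I/900) + 43)*(-3) = (37741/900 + 137*I/900)*(-3) = -37741/300 - 137*I/300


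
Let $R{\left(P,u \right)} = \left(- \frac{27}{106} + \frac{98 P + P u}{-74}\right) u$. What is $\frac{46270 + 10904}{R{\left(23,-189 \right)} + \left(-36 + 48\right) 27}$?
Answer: $- \frac{37372738}{3251007} \approx -11.496$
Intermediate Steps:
$R{\left(P,u \right)} = u \left(- \frac{27}{106} - \frac{49 P}{37} - \frac{P u}{74}\right)$ ($R{\left(P,u \right)} = \left(\left(-27\right) \frac{1}{106} + \left(98 P + P u\right) \left(- \frac{1}{74}\right)\right) u = \left(- \frac{27}{106} - \left(\frac{49 P}{37} + \frac{P u}{74}\right)\right) u = \left(- \frac{27}{106} - \frac{49 P}{37} - \frac{P u}{74}\right) u = u \left(- \frac{27}{106} - \frac{49 P}{37} - \frac{P u}{74}\right)$)
$\frac{46270 + 10904}{R{\left(23,-189 \right)} + \left(-36 + 48\right) 27} = \frac{46270 + 10904}{\left(- \frac{1}{3922}\right) \left(-189\right) \left(999 + 5194 \cdot 23 + 53 \cdot 23 \left(-189\right)\right) + \left(-36 + 48\right) 27} = \frac{57174}{\left(- \frac{1}{3922}\right) \left(-189\right) \left(999 + 119462 - 230391\right) + 12 \cdot 27} = \frac{57174}{\left(- \frac{1}{3922}\right) \left(-189\right) \left(-109930\right) + 324} = \frac{57174}{- \frac{10388385}{1961} + 324} = \frac{57174}{- \frac{9753021}{1961}} = 57174 \left(- \frac{1961}{9753021}\right) = - \frac{37372738}{3251007}$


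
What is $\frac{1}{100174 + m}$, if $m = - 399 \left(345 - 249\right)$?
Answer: $\frac{1}{61870} \approx 1.6163 \cdot 10^{-5}$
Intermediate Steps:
$m = -38304$ ($m = \left(-399\right) 96 = -38304$)
$\frac{1}{100174 + m} = \frac{1}{100174 - 38304} = \frac{1}{61870}$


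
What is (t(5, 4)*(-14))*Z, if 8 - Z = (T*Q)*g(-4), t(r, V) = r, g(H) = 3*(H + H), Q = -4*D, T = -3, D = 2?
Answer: -40880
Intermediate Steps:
Q = -8 (Q = -4*2 = -8)
g(H) = 6*H (g(H) = 3*(2*H) = 6*H)
Z = 584 (Z = 8 - (-3*(-8))*6*(-4) = 8 - 24*(-24) = 8 - 1*(-576) = 8 + 576 = 584)
(t(5, 4)*(-14))*Z = (5*(-14))*584 = -70*584 = -40880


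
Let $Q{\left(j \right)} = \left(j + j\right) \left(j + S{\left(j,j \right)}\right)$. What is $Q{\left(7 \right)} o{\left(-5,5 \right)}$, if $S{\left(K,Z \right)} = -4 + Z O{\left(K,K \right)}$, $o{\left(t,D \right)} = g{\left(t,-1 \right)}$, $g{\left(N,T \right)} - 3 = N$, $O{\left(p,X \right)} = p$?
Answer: $-1456$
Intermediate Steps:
$g{\left(N,T \right)} = 3 + N$
$o{\left(t,D \right)} = 3 + t$
$S{\left(K,Z \right)} = -4 + K Z$ ($S{\left(K,Z \right)} = -4 + Z K = -4 + K Z$)
$Q{\left(j \right)} = 2 j \left(-4 + j + j^{2}\right)$ ($Q{\left(j \right)} = \left(j + j\right) \left(j + \left(-4 + j j\right)\right) = 2 j \left(j + \left(-4 + j^{2}\right)\right) = 2 j \left(-4 + j + j^{2}\right)$)
$Q{\left(7 \right)} o{\left(-5,5 \right)} = 2 \cdot 7 \left(-4 + 7 + 7^{2}\right) \left(3 - 5\right) = 2 \cdot 7 \left(-4 + 7 + 49\right) \left(-2\right) = 2 \cdot 7 \cdot 52 \left(-2\right) = 728 \left(-2\right) = -1456$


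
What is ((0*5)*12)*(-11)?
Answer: 0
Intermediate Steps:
((0*5)*12)*(-11) = (0*12)*(-11) = 0*(-11) = 0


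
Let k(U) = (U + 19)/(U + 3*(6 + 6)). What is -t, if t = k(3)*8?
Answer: -176/39 ≈ -4.5128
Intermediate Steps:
k(U) = (19 + U)/(36 + U) (k(U) = (19 + U)/(U + 3*12) = (19 + U)/(U + 36) = (19 + U)/(36 + U))
t = 176/39 (t = ((19 + 3)/(36 + 3))*8 = (22/39)*8 = 176/39 ≈ 4.5128)
-t = -1*176/39 = -176/39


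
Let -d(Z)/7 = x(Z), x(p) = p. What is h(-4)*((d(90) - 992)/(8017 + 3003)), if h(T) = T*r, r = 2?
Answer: 3244/2755 ≈ 1.1775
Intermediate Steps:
d(Z) = -7*Z
h(T) = 2*T (h(T) = T*2 = 2*T)
h(-4)*((d(90) - 992)/(8017 + 3003)) = (2*(-4))*((-7*90 - 992)/(8017 + 3003)) = -8*(-630 - 992)/11020 = -(-12976)/11020 = -8*(-811/5510) = 3244/2755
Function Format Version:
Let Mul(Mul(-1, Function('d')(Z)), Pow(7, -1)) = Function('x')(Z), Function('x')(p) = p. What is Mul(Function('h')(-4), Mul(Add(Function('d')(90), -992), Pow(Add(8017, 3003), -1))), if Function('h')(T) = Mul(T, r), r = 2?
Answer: Rational(3244, 2755) ≈ 1.1775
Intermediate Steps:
Function('d')(Z) = Mul(-7, Z)
Function('h')(T) = Mul(2, T) (Function('h')(T) = Mul(T, 2) = Mul(2, T))
Mul(Function('h')(-4), Mul(Add(Function('d')(90), -992), Pow(Add(8017, 3003), -1))) = Mul(Mul(2, -4), Mul(Add(Mul(-7, 90), -992), Pow(Add(8017, 3003), -1))) = Mul(-8, Mul(Add(-630, -992), Pow(11020, -1))) = Mul(-8, Mul(-1622, Rational(1, 11020))) = Mul(-8, Rational(-811, 5510)) = Rational(3244, 2755)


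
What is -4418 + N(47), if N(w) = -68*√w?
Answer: -4418 - 68*√47 ≈ -4884.2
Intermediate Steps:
-4418 + N(47) = -4418 - 68*√47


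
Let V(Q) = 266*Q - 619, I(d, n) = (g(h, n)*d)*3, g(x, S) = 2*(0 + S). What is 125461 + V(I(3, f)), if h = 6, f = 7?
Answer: 158358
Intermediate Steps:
g(x, S) = 2*S
I(d, n) = 6*d*n (I(d, n) = ((2*n)*d)*3 = (2*d*n)*3 = 6*d*n)
V(Q) = -619 + 266*Q
125461 + V(I(3, f)) = 125461 + (-619 + 266*(6*3*7)) = 125461 + (-619 + 266*126) = 125461 + (-619 + 33516) = 125461 + 32897 = 158358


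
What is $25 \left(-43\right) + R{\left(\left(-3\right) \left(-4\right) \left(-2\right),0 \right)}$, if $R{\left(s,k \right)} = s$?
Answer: $-1099$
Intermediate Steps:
$25 \left(-43\right) + R{\left(\left(-3\right) \left(-4\right) \left(-2\right),0 \right)} = 25 \left(-43\right) + \left(-3\right) \left(-4\right) \left(-2\right) = -1075 + 12 \left(-2\right) = -1075 - 24 = -1099$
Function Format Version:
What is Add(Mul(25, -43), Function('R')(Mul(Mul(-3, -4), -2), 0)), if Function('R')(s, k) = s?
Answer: -1099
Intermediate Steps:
Add(Mul(25, -43), Function('R')(Mul(Mul(-3, -4), -2), 0)) = Add(Mul(25, -43), Mul(Mul(-3, -4), -2)) = Add(-1075, Mul(12, -2)) = Add(-1075, -24) = -1099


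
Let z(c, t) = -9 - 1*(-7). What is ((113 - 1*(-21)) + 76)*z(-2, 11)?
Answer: -420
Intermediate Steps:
z(c, t) = -2 (z(c, t) = -9 + 7 = -2)
((113 - 1*(-21)) + 76)*z(-2, 11) = ((113 - 1*(-21)) + 76)*(-2) = ((113 + 21) + 76)*(-2) = (134 + 76)*(-2) = 210*(-2) = -420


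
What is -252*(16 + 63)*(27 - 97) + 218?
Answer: 1393778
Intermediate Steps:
-252*(16 + 63)*(27 - 97) + 218 = -19908*(-70) + 218 = -252*(-5530) + 218 = 1393560 + 218 = 1393778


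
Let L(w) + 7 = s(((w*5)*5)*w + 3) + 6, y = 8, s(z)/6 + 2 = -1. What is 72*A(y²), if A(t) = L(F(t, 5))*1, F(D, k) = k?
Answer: -1368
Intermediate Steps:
s(z) = -18 (s(z) = -12 + 6*(-1) = -12 - 6 = -18)
L(w) = -19 (L(w) = -7 + (-18 + 6) = -7 - 12 = -19)
A(t) = -19 (A(t) = -19*1 = -19)
72*A(y²) = 72*(-19) = -1368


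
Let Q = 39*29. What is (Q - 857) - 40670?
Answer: -40396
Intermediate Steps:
Q = 1131
(Q - 857) - 40670 = (1131 - 857) - 40670 = 274 - 40670 = -40396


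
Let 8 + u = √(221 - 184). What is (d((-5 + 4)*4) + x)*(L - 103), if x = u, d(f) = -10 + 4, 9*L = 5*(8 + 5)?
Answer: 12068/9 - 862*√37/9 ≈ 758.29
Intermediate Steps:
L = 65/9 (L = (5*(8 + 5))/9 = (5*13)/9 = (⅑)*65 = 65/9 ≈ 7.2222)
d(f) = -6
u = -8 + √37 (u = -8 + √(221 - 184) = -8 + √37 ≈ -1.9172)
x = -8 + √37 ≈ -1.9172
(d((-5 + 4)*4) + x)*(L - 103) = (-6 + (-8 + √37))*(65/9 - 103) = (-14 + √37)*(-862/9) = 12068/9 - 862*√37/9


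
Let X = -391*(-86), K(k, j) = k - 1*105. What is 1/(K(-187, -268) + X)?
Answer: 1/33334 ≈ 2.9999e-5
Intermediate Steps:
K(k, j) = -105 + k (K(k, j) = k - 105 = -105 + k)
X = 33626
1/(K(-187, -268) + X) = 1/((-105 - 187) + 33626) = 1/(-292 + 33626) = 1/33334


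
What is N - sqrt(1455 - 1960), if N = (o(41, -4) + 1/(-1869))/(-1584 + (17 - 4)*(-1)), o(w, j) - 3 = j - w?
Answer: 78499/2984793 - I*sqrt(505) ≈ 0.0263 - 22.472*I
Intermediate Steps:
o(w, j) = 3 + j - w (o(w, j) = 3 + (j - w) = 3 + j - w)
N = 78499/2984793 (N = ((3 - 4 - 1*41) + 1/(-1869))/(-1584 + (17 - 4)*(-1)) = ((3 - 4 - 41) - 1/1869)/(-1584 + 13*(-1)) = (-42 - 1/1869)/(-1584 - 13) = -78499/1869/(-1597) = -78499/1869*(-1/1597) = 78499/2984793 ≈ 0.026300)
N - sqrt(1455 - 1960) = 78499/2984793 - sqrt(1455 - 1960) = 78499/2984793 - sqrt(-505) = 78499/2984793 - I*sqrt(505)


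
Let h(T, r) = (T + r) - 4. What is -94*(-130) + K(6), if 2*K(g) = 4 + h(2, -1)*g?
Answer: 12213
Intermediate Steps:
h(T, r) = -4 + T + r
K(g) = 2 - 3*g/2 (K(g) = (4 + (-4 + 2 - 1)*g)/2 = (4 - 3*g)/2 = 2 - 3*g/2)
-94*(-130) + K(6) = -94*(-130) + (2 - 3/2*6) = 12220 + (2 - 9) = 12220 - 7 = 12213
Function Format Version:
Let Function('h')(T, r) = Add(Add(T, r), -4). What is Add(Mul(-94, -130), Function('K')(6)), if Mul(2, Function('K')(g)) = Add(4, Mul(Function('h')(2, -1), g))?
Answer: 12213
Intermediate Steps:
Function('h')(T, r) = Add(-4, T, r)
Function('K')(g) = Add(2, Mul(Rational(-3, 2), g)) (Function('K')(g) = Mul(Rational(1, 2), Add(4, Mul(Add(-4, 2, -1), g))) = Mul(Rational(1, 2), Add(4, Mul(-3, g))) = Add(2, Mul(Rational(-3, 2), g)))
Add(Mul(-94, -130), Function('K')(6)) = Add(Mul(-94, -130), Add(2, Mul(Rational(-3, 2), 6))) = Add(12220, Add(2, -9)) = Add(12220, -7) = 12213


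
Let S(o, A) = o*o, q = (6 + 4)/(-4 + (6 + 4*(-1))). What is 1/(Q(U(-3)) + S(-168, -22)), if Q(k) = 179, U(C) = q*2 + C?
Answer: 1/28403 ≈ 3.5208e-5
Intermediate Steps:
q = -5 (q = 10/(-4 + (6 - 4)) = 10/(-4 + 2) = 10/(-2) = 10*(-½) = -5)
S(o, A) = o²
U(C) = -10 + C (U(C) = -5*2 + C = -10 + C)
1/(Q(U(-3)) + S(-168, -22)) = 1/(179 + (-168)²) = 1/(179 + 28224) = 1/28403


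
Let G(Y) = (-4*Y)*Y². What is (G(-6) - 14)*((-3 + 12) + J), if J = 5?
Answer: 11900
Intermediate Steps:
G(Y) = -4*Y³
(G(-6) - 14)*((-3 + 12) + J) = (-4*(-6)³ - 14)*((-3 + 12) + 5) = (-4*(-216) - 14)*(9 + 5) = (864 - 14)*14 = 850*14 = 11900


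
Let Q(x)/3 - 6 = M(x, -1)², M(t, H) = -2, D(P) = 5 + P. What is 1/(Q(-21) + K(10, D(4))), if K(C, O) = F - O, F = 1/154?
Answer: 154/3235 ≈ 0.047604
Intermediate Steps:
F = 1/154 ≈ 0.0064935
K(C, O) = 1/154 - O
Q(x) = 30 (Q(x) = 18 + 3*(-2)² = 18 + 3*4 = 18 + 12 = 30)
1/(Q(-21) + K(10, D(4))) = 1/(30 + (1/154 - (5 + 4))) = 1/(30 + (1/154 - 1*9)) = 1/(30 + (1/154 - 9)) = 1/(30 - 1385/154) = 1/(3235/154) = 154/3235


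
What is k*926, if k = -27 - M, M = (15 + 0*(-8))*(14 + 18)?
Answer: -469482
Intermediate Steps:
M = 480 (M = (15 + 0)*32 = 15*32 = 480)
k = -507 (k = -27 - 1*480 = -27 - 480 = -507)
k*926 = -507*926 = -469482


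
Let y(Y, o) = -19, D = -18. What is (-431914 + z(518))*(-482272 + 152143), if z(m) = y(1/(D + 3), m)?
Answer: 142593609357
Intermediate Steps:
z(m) = -19
(-431914 + z(518))*(-482272 + 152143) = (-431914 - 19)*(-482272 + 152143) = -431933*(-330129) = 142593609357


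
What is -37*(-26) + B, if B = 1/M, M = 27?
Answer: 25975/27 ≈ 962.04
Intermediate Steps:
B = 1/27 ≈ 0.037037
-37*(-26) + B = -37*(-26) + 1/27 = 962 + 1/27 = 25975/27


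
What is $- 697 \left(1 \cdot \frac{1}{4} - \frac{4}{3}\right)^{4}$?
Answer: $- \frac{19907017}{20736} \approx -960.02$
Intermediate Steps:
$- 697 \left(1 \cdot \frac{1}{4} - \frac{4}{3}\right)^{4} = - 697 \left(\frac{1}{4} - \frac{4}{3}\right)^{4} = - 697 \left(- \frac{13}{12}\right)^{4} = \left(-697\right) \frac{28561}{20736} = - \frac{19907017}{20736}$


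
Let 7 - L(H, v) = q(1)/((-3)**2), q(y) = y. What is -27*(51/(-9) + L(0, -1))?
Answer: -33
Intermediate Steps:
L(H, v) = 62/9 (L(H, v) = 7 - 1/((-3)**2) = 7 - 1/9 = 62/9)
-27*(51/(-9) + L(0, -1)) = -27*(51/(-9) + 62/9) = -27*(51*(-1/9) + 62/9) = -27*(-17/3 + 62/9) = -27*11/9 = -33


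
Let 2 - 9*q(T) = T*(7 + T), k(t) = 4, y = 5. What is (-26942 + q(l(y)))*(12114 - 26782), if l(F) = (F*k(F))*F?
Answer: 1237861856/3 ≈ 4.1262e+8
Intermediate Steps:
l(F) = 4*F² (l(F) = (F*4)*F = (4*F)*F = 4*F²)
q(T) = 2/9 - T*(7 + T)/9
(-26942 + q(l(y)))*(12114 - 26782) = (-26942 + (2/9 - 28*5²/9 - (4*5²)²/9))*(12114 - 26782) = (-26942 + (2/9 - 28*25/9 - (4*25)²/9))*(-14668) = (-26942 + (2/9 - 7/9*100 - ⅑*100²))*(-14668) = (-26942 + (2/9 - 700/9 - ⅑*10000))*(-14668) = (-26942 + (2/9 - 700/9 - 10000/9))*(-14668) = (-26942 - 3566/3)*(-14668) = -84392/3*(-14668) = 1237861856/3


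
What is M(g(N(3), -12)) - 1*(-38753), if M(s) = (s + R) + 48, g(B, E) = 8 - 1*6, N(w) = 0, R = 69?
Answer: 38872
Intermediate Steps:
g(B, E) = 2 (g(B, E) = 8 - 6 = 2)
M(s) = 117 + s (M(s) = (s + 69) + 48 = (69 + s) + 48 = 117 + s)
M(g(N(3), -12)) - 1*(-38753) = (117 + 2) - 1*(-38753) = 119 + 38753 = 38872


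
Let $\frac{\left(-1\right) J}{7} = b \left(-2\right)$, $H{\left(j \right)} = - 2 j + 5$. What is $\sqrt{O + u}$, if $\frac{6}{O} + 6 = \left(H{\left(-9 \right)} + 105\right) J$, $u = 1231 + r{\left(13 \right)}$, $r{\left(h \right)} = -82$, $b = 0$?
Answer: $2 \sqrt{287} \approx 33.882$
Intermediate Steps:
$H{\left(j \right)} = 5 - 2 j$
$J = 0$ ($J = - 7 \cdot 0 \left(-2\right) = \left(-7\right) 0 = 0$)
$u = 1149$ ($u = 1231 - 82 = 1149$)
$O = -1$ ($O = \frac{6}{-6 + \left(\left(5 - -18\right) + 105\right) 0} = \frac{6}{-6 + \left(\left(5 + 18\right) + 105\right) 0} = \frac{6}{-6 + \left(23 + 105\right) 0} = \frac{6}{-6 + 128 \cdot 0} = \frac{6}{-6 + 0} = \frac{6}{-6} = 6 \left(- \frac{1}{6}\right) = -1$)
$\sqrt{O + u} = \sqrt{-1 + 1149} = \sqrt{1148} = 2 \sqrt{287}$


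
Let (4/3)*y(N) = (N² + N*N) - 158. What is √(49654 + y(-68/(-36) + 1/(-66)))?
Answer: √7768784814/396 ≈ 222.58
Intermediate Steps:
y(N) = -237/2 + 3*N²/2 (y(N) = 3*((N² + N*N) - 158)/4 = 3*((N² + N²) - 158)/4 = 3*(2*N² - 158)/4 = 3*(-158 + 2*N²)/4 = -237/2 + 3*N²/2)
√(49654 + y(-68/(-36) + 1/(-66))) = √(49654 + (-237/2 + 3*(-68/(-36) + 1/(-66))²/2)) = √(49654 + (-237/2 + 3*(-68*(-1/36) + 1*(-1/66))²/2)) = √(49654 + (-237/2 + 3*(17/9 - 1/66)²/2)) = √(49654 + (-237/2 + 3*(371/198)²/2)) = √(49654 + (-237/2 + (3/2)*(137641/39204))) = √(49654 + (-237/2 + 137641/26136)) = √(49654 - 2959475/26136) = √(1294797469/26136) = √7768784814/396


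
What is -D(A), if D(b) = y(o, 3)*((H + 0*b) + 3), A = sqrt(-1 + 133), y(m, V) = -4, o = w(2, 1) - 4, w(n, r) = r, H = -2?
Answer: 4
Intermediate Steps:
o = -3 (o = 1 - 4 = -3)
A = 2*sqrt(33) (A = sqrt(132) = 2*sqrt(33) ≈ 11.489)
D(b) = -4 (D(b) = -4*((-2 + 0*b) + 3) = -4*((-2 + 0) + 3) = -4*(-2 + 3) = -4*1 = -4)
-D(A) = -1*(-4) = 4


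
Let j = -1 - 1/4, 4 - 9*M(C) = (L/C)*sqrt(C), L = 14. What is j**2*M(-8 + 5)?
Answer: 25/36 + 175*I*sqrt(3)/216 ≈ 0.69444 + 1.4033*I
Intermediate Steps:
M(C) = 4/9 - 14/(9*sqrt(C)) (M(C) = 4/9 - 14/C*sqrt(C)/9 = 4/9 - 14/(9*sqrt(C)))
j = -5/4 (j = -1 - 1*1/4 = -1 - 1/4 = -5/4 ≈ -1.2500)
j**2*M(-8 + 5) = (-5/4)**2*(4/9 - 14/(9*sqrt(-8 + 5))) = 25*(4/9 - (-14)*I*sqrt(3)/27)/16 = 25*(4/9 + 14*I*sqrt(3)/27)/16 = 25/36 + 175*I*sqrt(3)/216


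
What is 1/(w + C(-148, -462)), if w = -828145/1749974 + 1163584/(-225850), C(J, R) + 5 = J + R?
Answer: -197615813950/122645364726783 ≈ -0.0016113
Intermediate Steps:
C(J, R) = -5 + J + R (C(J, R) = -5 + (J + R) = -5 + J + R)
w = -1111639147533/197615813950 (w = -828145*1/1749974 + 1163584*(-1/225850) = -828145/1749974 - 581792/112925 = -1111639147533/197615813950 ≈ -5.6253)
1/(w + C(-148, -462)) = 1/(-1111639147533/197615813950 + (-5 - 148 - 462)) = 1/(-1111639147533/197615813950 - 615) = 1/(-122645364726783/197615813950) = -197615813950/122645364726783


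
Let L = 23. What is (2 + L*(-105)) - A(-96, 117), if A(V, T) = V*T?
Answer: 8819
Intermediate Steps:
A(V, T) = T*V
(2 + L*(-105)) - A(-96, 117) = (2 + 23*(-105)) - 117*(-96) = (2 - 2415) - 1*(-11232) = -2413 + 11232 = 8819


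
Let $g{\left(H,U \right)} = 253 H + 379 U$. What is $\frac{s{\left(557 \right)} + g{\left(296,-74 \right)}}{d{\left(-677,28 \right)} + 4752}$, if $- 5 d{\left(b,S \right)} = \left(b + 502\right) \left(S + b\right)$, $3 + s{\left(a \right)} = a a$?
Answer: $- \frac{357088}{17963} \approx -19.879$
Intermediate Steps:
$s{\left(a \right)} = -3 + a^{2}$ ($s{\left(a \right)} = -3 + a a = -3 + a^{2}$)
$d{\left(b,S \right)} = - \frac{\left(502 + b\right) \left(S + b\right)}{5}$ ($d{\left(b,S \right)} = - \frac{\left(b + 502\right) \left(S + b\right)}{5} = - \frac{\left(502 + b\right) \left(S + b\right)}{5}$)
$\frac{s{\left(557 \right)} + g{\left(296,-74 \right)}}{d{\left(-677,28 \right)} + 4752} = \frac{\left(-3 + 557^{2}\right) + \left(253 \cdot 296 + 379 \left(-74\right)\right)}{\left(\left(- \frac{502}{5}\right) 28 - - \frac{339854}{5} - \frac{\left(-677\right)^{2}}{5} - \frac{28}{5} \left(-677\right)\right) + 4752} = \frac{\left(-3 + 310249\right) + \left(74888 - 28046\right)}{\left(- \frac{14056}{5} + \frac{339854}{5} - \frac{458329}{5} + \frac{18956}{5}\right) + 4752} = \frac{310246 + 46842}{\left(- \frac{14056}{5} + \frac{339854}{5} - \frac{458329}{5} + \frac{18956}{5}\right) + 4752} = \frac{357088}{-22715 + 4752} = \frac{357088}{-17963} = 357088 \left(- \frac{1}{17963}\right) = - \frac{357088}{17963}$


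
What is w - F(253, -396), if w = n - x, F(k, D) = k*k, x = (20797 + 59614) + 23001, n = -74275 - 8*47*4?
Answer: -243200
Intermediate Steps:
n = -75779 (n = -74275 - 376*4 = -74275 - 1504 = -75779)
x = 103412 (x = 80411 + 23001 = 103412)
F(k, D) = k**2
w = -179191 (w = -75779 - 1*103412 = -75779 - 103412 = -179191)
w - F(253, -396) = -179191 - 1*253**2 = -179191 - 1*64009 = -179191 - 64009 = -243200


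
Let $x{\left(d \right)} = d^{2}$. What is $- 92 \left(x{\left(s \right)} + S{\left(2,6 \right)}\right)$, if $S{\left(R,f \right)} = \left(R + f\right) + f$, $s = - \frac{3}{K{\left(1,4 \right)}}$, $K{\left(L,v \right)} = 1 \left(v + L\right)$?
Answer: $- \frac{33028}{25} \approx -1321.1$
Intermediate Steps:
$K{\left(L,v \right)} = L + v$ ($K{\left(L,v \right)} = 1 \left(L + v\right) = L + v$)
$s = - \frac{3}{5}$ ($s = - \frac{3}{1 + 4} = - \frac{3}{5} \approx -0.6$)
$S{\left(R,f \right)} = R + 2 f$
$- 92 \left(x{\left(s \right)} + S{\left(2,6 \right)}\right) = - 92 \left(\left(- \frac{3}{5}\right)^{2} + \left(2 + 2 \cdot 6\right)\right) = - 92 \left(\frac{9}{25} + \left(2 + 12\right)\right) = - 92 \left(\frac{9}{25} + 14\right) = \left(-92\right) \frac{359}{25} = - \frac{33028}{25}$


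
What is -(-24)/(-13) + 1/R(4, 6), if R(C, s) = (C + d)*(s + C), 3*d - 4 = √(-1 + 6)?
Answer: -29808/16315 - 3*√5/2510 ≈ -1.8297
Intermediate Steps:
d = 4/3 + √5/3 (d = 4/3 + √(-1 + 6)/3 = 4/3 + √5/3 ≈ 2.0787)
R(C, s) = (C + s)*(4/3 + C + √5/3) (R(C, s) = (C + (4/3 + √5/3))*(s + C) = (4/3 + C + √5/3)*(C + s) = (C + s)*(4/3 + C + √5/3))
-(-24)/(-13) + 1/R(4, 6) = -(-24)/(-13) + 1/(4² + 4*6 + (⅓)*4*(4 + √5) + (⅓)*6*(4 + √5)) = -(-24)*(-1)/13 + 1/(16 + 24 + (16/3 + 4*√5/3) + (8 + 2*√5)) = -4*6/13 + 1/(160/3 + 10*√5/3) = -24/13 + 1/(160/3 + 10*√5/3)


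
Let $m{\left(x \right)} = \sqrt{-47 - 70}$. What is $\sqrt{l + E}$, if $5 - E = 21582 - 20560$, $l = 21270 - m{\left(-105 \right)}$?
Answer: $\sqrt{20253 - 3 i \sqrt{13}} \approx 142.31 - 0.038 i$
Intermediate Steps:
$m{\left(x \right)} = 3 i \sqrt{13}$ ($m{\left(x \right)} = \sqrt{-117} = 3 i \sqrt{13}$)
$l = 21270 - 3 i \sqrt{13} \approx 21270.0 - 10.817 i$
$E = -1017$ ($E = 5 - \left(21582 - 20560\right) = 5 - 1022 = -1017$)
$\sqrt{l + E} = \sqrt{\left(21270 - 3 i \sqrt{13}\right) - 1017} = \sqrt{20253 - 3 i \sqrt{13}}$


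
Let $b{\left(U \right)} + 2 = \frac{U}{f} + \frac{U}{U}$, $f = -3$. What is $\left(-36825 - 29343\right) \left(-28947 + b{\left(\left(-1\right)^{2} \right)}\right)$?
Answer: $1915453320$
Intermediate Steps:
$b{\left(U \right)} = -1 - \frac{U}{3}$ ($b{\left(U \right)} = -2 + \left(\frac{U}{-3} + \frac{U}{U}\right) = -2 + \left(U \left(- \frac{1}{3}\right) + 1\right) = -2 - \left(-1 + \frac{U}{3}\right) = -1 - \frac{U}{3}$)
$\left(-36825 - 29343\right) \left(-28947 + b{\left(\left(-1\right)^{2} \right)}\right) = \left(-36825 - 29343\right) \left(-28947 - \left(1 + \frac{\left(-1\right)^{2}}{3}\right)\right) = - 66168 \left(-28947 - \frac{4}{3}\right) = \left(-66168\right) \left(- \frac{86845}{3}\right) = 1915453320$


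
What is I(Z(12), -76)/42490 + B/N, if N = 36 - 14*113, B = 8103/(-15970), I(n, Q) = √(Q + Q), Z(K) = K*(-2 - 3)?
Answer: 8103/24689620 + I*√38/21245 ≈ 0.00032819 + 0.00029016*I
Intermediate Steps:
Z(K) = -5*K (Z(K) = K*(-5) = -5*K)
I(n, Q) = √2*√Q (I(n, Q) = √(2*Q) = √2*√Q)
B = -8103/15970 (B = 8103*(-1/15970) = -8103/15970 ≈ -0.50739)
N = -1546 (N = 36 - 1582 = -1546)
I(Z(12), -76)/42490 + B/N = (√2*√(-76))/42490 - 8103/15970/(-1546) = (√2*(2*I*√19))*(1/42490) - 8103/15970*(-1/1546) = (2*I*√38)*(1/42490) + 8103/24689620 = I*√38/21245 + 8103/24689620 = 8103/24689620 + I*√38/21245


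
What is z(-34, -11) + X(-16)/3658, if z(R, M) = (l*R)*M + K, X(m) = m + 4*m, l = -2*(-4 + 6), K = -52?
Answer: -2831332/1829 ≈ -1548.0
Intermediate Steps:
l = -4 (l = -2*2 = -4)
X(m) = 5*m
z(R, M) = -52 - 4*M*R (z(R, M) = (-4*R)*M - 52 = -4*M*R - 52 = -52 - 4*M*R)
z(-34, -11) + X(-16)/3658 = (-52 - 4*(-11)*(-34)) + (5*(-16))/3658 = (-52 - 1496) - 80*1/3658 = -1548 - 40/1829 = -2831332/1829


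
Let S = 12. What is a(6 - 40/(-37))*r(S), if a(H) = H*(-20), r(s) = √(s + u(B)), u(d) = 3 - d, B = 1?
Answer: -5240*√14/37 ≈ -529.90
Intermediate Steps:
r(s) = √(2 + s) (r(s) = √(s + (3 - 1*1)) = √(s + (3 - 1)) = √(s + 2) = √(2 + s))
a(H) = -20*H
a(6 - 40/(-37))*r(S) = (-20*(6 - 40/(-37)))*√(2 + 12) = (-20*(6 - 40*(-1)/37))*√14 = (-20*(6 - 1*(-40/37)))*√14 = (-20*(6 + 40/37))*√14 = (-20*262/37)*√14 = -5240*√14/37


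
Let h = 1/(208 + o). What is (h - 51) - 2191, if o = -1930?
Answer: -3860725/1722 ≈ -2242.0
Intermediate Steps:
h = -1/1722 (h = 1/(208 - 1930) = 1/(-1722) = -1/1722 ≈ -0.00058072)
(h - 51) - 2191 = (-1/1722 - 51) - 2191 = -87823/1722 - 2191 = -3860725/1722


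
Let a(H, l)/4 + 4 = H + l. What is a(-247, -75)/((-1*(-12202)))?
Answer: -652/6101 ≈ -0.10687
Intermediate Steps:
a(H, l) = -16 + 4*H + 4*l (a(H, l) = -16 + 4*(H + l) = -16 + (4*H + 4*l) = -16 + 4*H + 4*l)
a(-247, -75)/((-1*(-12202))) = (-16 + 4*(-247) + 4*(-75))/((-1*(-12202))) = (-16 - 988 - 300)/12202 = -1304*1/12202 = -652/6101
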